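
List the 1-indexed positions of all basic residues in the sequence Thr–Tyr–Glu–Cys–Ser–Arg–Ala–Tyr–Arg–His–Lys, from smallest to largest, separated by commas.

K, R, and H are the three residues with basic side chains (ε-amine, guanidinium, and imidazole respectively).
Matching residues: Arg6, Arg9, His10, Lys11.

6, 9, 10, 11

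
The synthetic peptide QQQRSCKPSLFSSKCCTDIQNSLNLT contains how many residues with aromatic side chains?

1

Phenylalanine (F), tryptophan (W), and tyrosine (Y) have aromatic ring side chains.
Matching residues: F11.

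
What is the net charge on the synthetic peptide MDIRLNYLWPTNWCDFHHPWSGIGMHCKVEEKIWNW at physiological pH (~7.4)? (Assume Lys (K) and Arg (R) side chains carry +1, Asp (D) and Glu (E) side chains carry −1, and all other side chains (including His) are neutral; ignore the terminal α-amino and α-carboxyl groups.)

-1

Positive (K, R): R4, K28, K32 → +3.
Negative (D, E): D2, D15, E30, E31 → −4.
Net charge = (+3) + (−4) = −1.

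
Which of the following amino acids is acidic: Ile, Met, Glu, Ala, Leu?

Glu

The acidic residues are Asp (D) and Glu (E), whose side chains end in a carboxylate group.
Of the listed options, only Glu belongs to this group.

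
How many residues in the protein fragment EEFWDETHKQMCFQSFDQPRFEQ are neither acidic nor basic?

Acidic: D, E. Basic: K, R, H. All other residues are neither.
Matching residues: F3, W4, T7, Q10, M11, C12, F13, Q14, S15, F16, Q18, P19, F21, Q23.

14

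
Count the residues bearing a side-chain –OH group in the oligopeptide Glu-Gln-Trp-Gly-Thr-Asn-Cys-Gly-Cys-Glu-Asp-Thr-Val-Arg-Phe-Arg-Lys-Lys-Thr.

Serine (S), threonine (T), and tyrosine (Y) each carry a hydroxyl group on the side chain.
Matching residues: Thr5, Thr12, Thr19.

3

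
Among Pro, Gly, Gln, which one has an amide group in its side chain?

The amide-side-chain residues are Asn (N) and Gln (Q).
Of the listed options, only Gln belongs to this group.

Gln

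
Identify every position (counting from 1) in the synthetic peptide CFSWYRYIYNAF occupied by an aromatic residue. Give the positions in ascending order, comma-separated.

Phenylalanine (F), tryptophan (W), and tyrosine (Y) have aromatic ring side chains.
Matching residues: F2, W4, Y5, Y7, Y9, F12.

2, 4, 5, 7, 9, 12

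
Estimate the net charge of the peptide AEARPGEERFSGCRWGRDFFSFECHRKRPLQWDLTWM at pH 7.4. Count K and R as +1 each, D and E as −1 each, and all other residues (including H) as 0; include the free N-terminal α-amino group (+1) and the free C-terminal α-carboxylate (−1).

Positive (K, R): R4, R9, R14, R17, R26, K27, R28 → +7.
Negative (D, E): E2, E7, E8, D18, E23, D33 → −6.
The N-terminus (+1) and C-terminus (−1) cancel.
Net charge = (+7) + (−6) = +1.

+1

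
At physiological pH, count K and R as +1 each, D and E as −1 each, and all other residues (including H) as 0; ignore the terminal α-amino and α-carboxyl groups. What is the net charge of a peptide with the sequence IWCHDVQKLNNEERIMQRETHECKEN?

-2

Positive (K, R): K8, R14, R18, K24 → +4.
Negative (D, E): D5, E12, E13, E19, E22, E25 → −6.
Net charge = (+4) + (−6) = −2.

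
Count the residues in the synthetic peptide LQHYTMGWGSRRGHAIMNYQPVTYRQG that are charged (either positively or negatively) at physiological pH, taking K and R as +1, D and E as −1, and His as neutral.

Charged side chains at pH ~7.4: K, R (positive); D, E (negative).
Matching residues: R11, R12, R25.

3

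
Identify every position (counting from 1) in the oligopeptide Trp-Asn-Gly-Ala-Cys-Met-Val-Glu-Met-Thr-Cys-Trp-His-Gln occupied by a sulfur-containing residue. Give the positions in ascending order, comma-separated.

5, 6, 9, 11

Matching residues: Cys5, Met6, Met9, Cys11.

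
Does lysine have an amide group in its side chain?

No

The amide-side-chain residues are Asn (N) and Gln (Q).
Lysine is not in this group.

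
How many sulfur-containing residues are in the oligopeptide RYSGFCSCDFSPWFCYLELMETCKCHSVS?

6

The sulfur-bearing residues are cysteine (–SH) and methionine (–S–CH₃).
Matching residues: C6, C8, C15, M20, C23, C25.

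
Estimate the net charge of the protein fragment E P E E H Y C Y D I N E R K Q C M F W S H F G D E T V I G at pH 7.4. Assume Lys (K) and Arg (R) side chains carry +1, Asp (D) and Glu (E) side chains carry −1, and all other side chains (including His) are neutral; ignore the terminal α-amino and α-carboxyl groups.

Positive (K, R): R13, K14 → +2.
Negative (D, E): E1, E3, E4, D9, E12, D24, E25 → −7.
Net charge = (+2) + (−7) = −5.

-5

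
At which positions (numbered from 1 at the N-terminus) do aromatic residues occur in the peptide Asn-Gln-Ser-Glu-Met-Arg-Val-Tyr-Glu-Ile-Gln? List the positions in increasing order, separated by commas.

Phenylalanine (F), tryptophan (W), and tyrosine (Y) have aromatic ring side chains.
Matching residues: Tyr8.

8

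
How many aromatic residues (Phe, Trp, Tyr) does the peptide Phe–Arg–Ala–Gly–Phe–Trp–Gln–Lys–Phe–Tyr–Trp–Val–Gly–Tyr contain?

7

Matching residues: Phe1, Phe5, Trp6, Phe9, Tyr10, Trp11, Tyr14.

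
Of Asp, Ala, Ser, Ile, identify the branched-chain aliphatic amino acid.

Ile

The BCAAs are Val, Leu, and Ile — aliphatic side chains with a branch point.
Of the listed options, only Ile belongs to this group.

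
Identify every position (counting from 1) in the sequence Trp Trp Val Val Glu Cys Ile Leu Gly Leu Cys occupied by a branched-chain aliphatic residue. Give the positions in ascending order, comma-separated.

Valine (V), leucine (L), and isoleucine (I) are the branched-chain amino acids.
Matching residues: Val3, Val4, Ile7, Leu8, Leu10.

3, 4, 7, 8, 10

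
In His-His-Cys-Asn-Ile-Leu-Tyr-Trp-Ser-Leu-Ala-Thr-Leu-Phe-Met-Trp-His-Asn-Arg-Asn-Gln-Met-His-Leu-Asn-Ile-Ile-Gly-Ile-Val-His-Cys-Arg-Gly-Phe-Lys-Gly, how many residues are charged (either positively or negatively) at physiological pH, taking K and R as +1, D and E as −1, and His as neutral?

3

Charged side chains at pH ~7.4: K, R (positive); D, E (negative).
Matching residues: Arg19, Arg33, Lys36.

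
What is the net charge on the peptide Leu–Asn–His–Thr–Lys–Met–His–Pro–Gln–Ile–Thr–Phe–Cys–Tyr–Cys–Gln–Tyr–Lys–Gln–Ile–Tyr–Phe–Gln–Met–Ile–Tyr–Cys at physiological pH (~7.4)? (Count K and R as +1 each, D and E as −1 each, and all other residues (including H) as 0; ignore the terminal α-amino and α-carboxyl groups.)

+2

Positive (K, R): Lys5, Lys18 → +2.
Negative (D, E): none → −0.
Net charge = (+2) + (−0) = +2.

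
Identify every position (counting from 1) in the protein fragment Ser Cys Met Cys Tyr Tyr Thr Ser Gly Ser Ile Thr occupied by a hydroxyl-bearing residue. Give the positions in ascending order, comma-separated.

Serine (S), threonine (T), and tyrosine (Y) each carry a hydroxyl group on the side chain.
Matching residues: Ser1, Tyr5, Tyr6, Thr7, Ser8, Ser10, Thr12.

1, 5, 6, 7, 8, 10, 12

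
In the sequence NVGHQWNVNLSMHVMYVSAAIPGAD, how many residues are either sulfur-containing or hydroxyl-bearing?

5

Sulfur-containing: C, M. Hydroxyl-bearing: S, T, Y.
Sulfur-containing residues here: M12, M15 (2).
Hydroxyl-bearing residues here: S11, Y16, S18 (3).
The two groups share no amino acid, so total = 2 + 3 = 5.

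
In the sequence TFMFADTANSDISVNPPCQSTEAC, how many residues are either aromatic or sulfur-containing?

Aromatic: F, W, Y. Sulfur-containing: C, M.
Aromatic residues here: F2, F4 (2).
Sulfur-containing residues here: M3, C18, C24 (3).
The two groups share no amino acid, so total = 2 + 3 = 5.

5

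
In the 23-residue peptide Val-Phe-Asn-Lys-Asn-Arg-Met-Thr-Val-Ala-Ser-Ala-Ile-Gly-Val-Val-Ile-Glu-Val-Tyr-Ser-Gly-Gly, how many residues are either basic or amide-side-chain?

4

Basic: H, K, R. Amide-side-chain: N, Q.
Basic residues here: Lys4, Arg6 (2).
Amide-side-chain residues here: Asn3, Asn5 (2).
The two groups share no amino acid, so total = 2 + 2 = 4.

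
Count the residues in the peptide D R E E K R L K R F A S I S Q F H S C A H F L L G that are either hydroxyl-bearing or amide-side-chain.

4

Hydroxyl-bearing: S, T, Y. Amide-side-chain: N, Q.
Hydroxyl-bearing residues here: S12, S14, S18 (3).
Amide-side-chain residues here: Q15 (1).
The two groups share no amino acid, so total = 3 + 1 = 4.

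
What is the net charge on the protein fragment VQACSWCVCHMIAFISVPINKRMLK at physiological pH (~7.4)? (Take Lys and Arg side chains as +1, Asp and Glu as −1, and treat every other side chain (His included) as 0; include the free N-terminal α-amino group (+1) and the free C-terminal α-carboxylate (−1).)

+3

Positive (K, R): K21, R22, K25 → +3.
Negative (D, E): none → −0.
The N-terminus (+1) and C-terminus (−1) cancel.
Net charge = (+3) + (−0) = +3.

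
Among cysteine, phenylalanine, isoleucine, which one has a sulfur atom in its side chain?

The sulfur-bearing residues are cysteine (–SH) and methionine (–S–CH₃).
Of the listed options, only cysteine belongs to this group.

cysteine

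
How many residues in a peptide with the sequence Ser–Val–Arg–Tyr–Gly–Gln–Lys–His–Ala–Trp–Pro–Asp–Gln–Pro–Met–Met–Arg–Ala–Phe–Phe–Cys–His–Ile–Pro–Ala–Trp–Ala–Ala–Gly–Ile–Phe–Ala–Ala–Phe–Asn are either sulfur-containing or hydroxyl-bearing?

Sulfur-containing: C, M. Hydroxyl-bearing: S, T, Y.
Sulfur-containing residues here: Met15, Met16, Cys21 (3).
Hydroxyl-bearing residues here: Ser1, Tyr4 (2).
The two groups share no amino acid, so total = 3 + 2 = 5.

5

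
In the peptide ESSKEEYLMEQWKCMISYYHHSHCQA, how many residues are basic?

5

The basic amino acids are Lys (K), Arg (R), and His (H).
Matching residues: K4, K13, H20, H21, H23.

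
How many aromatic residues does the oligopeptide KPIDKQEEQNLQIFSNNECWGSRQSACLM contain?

F, W, and Y each carry an aromatic ring on the side chain.
Matching residues: F14, W20.

2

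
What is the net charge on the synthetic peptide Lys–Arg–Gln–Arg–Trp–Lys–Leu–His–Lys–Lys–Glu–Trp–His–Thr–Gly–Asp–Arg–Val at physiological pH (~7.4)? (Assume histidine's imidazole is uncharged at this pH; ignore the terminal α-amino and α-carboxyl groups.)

+5

The side chains ionized at physiological pH are Lys/Arg (+1) and Asp/Glu (−1); with His treated as neutral, nothing else contributes.
Positive (K, R): Lys1, Arg2, Arg4, Lys6, Lys9, Lys10, Arg17 → +7.
Negative (D, E): Glu11, Asp16 → −2.
Net charge = (+7) + (−2) = +5.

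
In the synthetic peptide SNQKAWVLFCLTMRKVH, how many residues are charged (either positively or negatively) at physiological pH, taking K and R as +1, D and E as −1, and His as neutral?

Charged side chains at pH ~7.4: K, R (positive); D, E (negative).
Matching residues: K4, R14, K15.

3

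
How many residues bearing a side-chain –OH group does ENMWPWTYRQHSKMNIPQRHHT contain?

4

Serine (S), threonine (T), and tyrosine (Y) each carry a hydroxyl group on the side chain.
Matching residues: T7, Y8, S12, T22.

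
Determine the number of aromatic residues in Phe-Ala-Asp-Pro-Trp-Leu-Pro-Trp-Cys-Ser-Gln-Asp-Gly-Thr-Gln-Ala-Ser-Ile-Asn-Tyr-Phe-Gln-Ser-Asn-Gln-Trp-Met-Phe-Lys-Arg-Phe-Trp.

9

F, W, and Y each carry an aromatic ring on the side chain.
Matching residues: Phe1, Trp5, Trp8, Tyr20, Phe21, Trp26, Phe28, Phe31, Trp32.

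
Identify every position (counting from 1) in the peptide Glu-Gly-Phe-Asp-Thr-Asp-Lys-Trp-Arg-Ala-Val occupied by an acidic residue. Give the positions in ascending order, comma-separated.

1, 4, 6

Aspartate (D) and glutamate (E) have carboxylic-acid side chains and are the acidic amino acids.
Matching residues: Glu1, Asp4, Asp6.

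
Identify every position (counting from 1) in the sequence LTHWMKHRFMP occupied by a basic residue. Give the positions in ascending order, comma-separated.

The basic amino acids are Lys (K), Arg (R), and His (H).
Matching residues: H3, K6, H7, R8.

3, 6, 7, 8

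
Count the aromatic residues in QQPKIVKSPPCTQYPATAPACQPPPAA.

The aromatic amino acids are Phe (F, benzyl), Trp (W, indole), and Tyr (Y, phenol).
Matching residues: Y14.

1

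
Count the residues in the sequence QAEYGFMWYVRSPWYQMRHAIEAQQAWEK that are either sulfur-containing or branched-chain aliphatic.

4

Sulfur-containing: C, M. Branched-chain aliphatic: I, L, V.
Sulfur-containing residues here: M7, M17 (2).
Branched-chain aliphatic residues here: V10, I21 (2).
The two groups share no amino acid, so total = 2 + 2 = 4.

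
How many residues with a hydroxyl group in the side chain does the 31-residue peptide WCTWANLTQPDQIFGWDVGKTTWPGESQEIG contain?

The –OH-bearing residues are Ser, Thr (aliphatic alcohols), and Tyr (phenol).
Matching residues: T3, T8, T21, T22, S27.

5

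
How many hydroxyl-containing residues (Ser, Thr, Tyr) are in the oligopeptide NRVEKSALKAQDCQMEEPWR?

1

Matching residues: S6.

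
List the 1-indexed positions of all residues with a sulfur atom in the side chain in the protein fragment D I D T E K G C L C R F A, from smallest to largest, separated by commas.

8, 10

Only Cys (C) and Met (M) have a sulfur atom in the side chain.
Matching residues: C8, C10.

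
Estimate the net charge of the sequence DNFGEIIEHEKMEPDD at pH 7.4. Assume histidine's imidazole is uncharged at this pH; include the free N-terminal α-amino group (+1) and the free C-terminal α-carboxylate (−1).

Near pH 7.4, K and R contribute +1 each, D and E contribute −1 each, and every other side chain (His included, as stated) is uncharged.
Positive (K, R): K11 → +1.
Negative (D, E): D1, E5, E8, E10, E13, D15, D16 → −7.
The N-terminus (+1) and C-terminus (−1) cancel.
Net charge = (+1) + (−7) = −6.

-6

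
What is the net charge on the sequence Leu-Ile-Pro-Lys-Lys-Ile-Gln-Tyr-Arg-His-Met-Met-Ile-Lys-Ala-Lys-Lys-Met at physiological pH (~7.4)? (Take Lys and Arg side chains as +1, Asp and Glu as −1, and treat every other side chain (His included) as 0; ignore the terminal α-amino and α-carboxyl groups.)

+6

Positive (K, R): Lys4, Lys5, Arg9, Lys14, Lys16, Lys17 → +6.
Negative (D, E): none → −0.
Net charge = (+6) + (−0) = +6.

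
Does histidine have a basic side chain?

Lysine (K), arginine (R), and histidine (H) have basic, nitrogen-containing side chains.
Histidine is in this group.

Yes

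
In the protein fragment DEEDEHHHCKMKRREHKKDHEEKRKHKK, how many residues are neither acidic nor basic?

Acidic: D, E. Basic: K, R, H. All other residues are neither.
Matching residues: C9, M11.

2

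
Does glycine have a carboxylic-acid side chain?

No

Aspartate (D) and glutamate (E) have carboxylic-acid side chains and are the acidic amino acids.
Glycine is not in this group.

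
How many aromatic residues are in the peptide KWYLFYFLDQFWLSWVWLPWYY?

The aromatic amino acids are Phe (F, benzyl), Trp (W, indole), and Tyr (Y, phenol).
Matching residues: W2, Y3, F5, Y6, F7, F11, W12, W15, W17, W20, Y21, Y22.

12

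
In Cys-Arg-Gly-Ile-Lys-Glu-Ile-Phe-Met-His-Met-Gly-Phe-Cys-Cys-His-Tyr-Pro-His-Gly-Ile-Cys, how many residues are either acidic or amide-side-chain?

1

Acidic: D, E. Amide-side-chain: N, Q.
Acidic residues here: Glu6 (1).
Amide-side-chain residues here: none (0).
The two groups share no amino acid, so total = 1 + 0 = 1.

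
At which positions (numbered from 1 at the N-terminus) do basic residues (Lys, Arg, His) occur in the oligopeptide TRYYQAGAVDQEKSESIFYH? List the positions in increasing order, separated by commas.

2, 13, 20

Matching residues: R2, K13, H20.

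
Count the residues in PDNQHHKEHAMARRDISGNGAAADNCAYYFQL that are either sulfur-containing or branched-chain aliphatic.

4

Sulfur-containing: C, M. Branched-chain aliphatic: I, L, V.
Sulfur-containing residues here: M11, C26 (2).
Branched-chain aliphatic residues here: I16, L32 (2).
The two groups share no amino acid, so total = 2 + 2 = 4.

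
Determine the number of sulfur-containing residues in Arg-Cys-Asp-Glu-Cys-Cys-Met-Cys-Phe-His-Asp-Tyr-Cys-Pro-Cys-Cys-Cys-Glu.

Only Cys (C) and Met (M) have a sulfur atom in the side chain.
Matching residues: Cys2, Cys5, Cys6, Met7, Cys8, Cys13, Cys15, Cys16, Cys17.

9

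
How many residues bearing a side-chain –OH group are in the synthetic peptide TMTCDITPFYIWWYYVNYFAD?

Serine (S), threonine (T), and tyrosine (Y) each carry a hydroxyl group on the side chain.
Matching residues: T1, T3, T7, Y10, Y14, Y15, Y18.

7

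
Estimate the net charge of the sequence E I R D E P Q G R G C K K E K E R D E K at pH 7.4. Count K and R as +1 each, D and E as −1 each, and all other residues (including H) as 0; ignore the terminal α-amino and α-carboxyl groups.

Positive (K, R): R3, R9, K12, K13, K15, R17, K20 → +7.
Negative (D, E): E1, D4, E5, E14, E16, D18, E19 → −7.
Net charge = (+7) + (−7) = 0.

0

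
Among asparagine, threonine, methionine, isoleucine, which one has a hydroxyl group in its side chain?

The –OH-bearing residues are Ser, Thr (aliphatic alcohols), and Tyr (phenol).
Of the listed options, only threonine belongs to this group.

threonine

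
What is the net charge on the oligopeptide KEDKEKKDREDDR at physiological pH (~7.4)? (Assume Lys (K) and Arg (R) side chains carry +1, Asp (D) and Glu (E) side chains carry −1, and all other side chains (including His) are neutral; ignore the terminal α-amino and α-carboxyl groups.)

Positive (K, R): K1, K4, K6, K7, R9, R13 → +6.
Negative (D, E): E2, D3, E5, D8, E10, D11, D12 → −7.
Net charge = (+6) + (−7) = −1.

-1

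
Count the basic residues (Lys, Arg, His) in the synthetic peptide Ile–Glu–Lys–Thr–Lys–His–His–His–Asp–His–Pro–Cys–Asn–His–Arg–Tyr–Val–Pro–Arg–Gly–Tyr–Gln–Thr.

Matching residues: Lys3, Lys5, His6, His7, His8, His10, His14, Arg15, Arg19.

9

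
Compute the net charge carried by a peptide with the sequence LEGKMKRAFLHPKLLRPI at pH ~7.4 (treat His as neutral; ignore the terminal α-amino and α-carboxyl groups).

Near pH 7.4, K and R contribute +1 each, D and E contribute −1 each, and every other side chain (His included, as stated) is uncharged.
Positive (K, R): K4, K6, R7, K13, R16 → +5.
Negative (D, E): E2 → −1.
Net charge = (+5) + (−1) = +4.

+4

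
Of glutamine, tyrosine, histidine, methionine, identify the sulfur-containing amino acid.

methionine

Cysteine (C, thiol) and methionine (M, thioether) are the two sulfur-containing amino acids.
Of the listed options, only methionine belongs to this group.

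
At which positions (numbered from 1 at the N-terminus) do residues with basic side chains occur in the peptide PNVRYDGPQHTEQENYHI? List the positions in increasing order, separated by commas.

K, R, and H are the three residues with basic side chains (ε-amine, guanidinium, and imidazole respectively).
Matching residues: R4, H10, H17.

4, 10, 17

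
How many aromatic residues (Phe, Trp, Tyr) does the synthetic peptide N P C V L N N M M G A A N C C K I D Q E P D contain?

None of the 22 residues belong to this group.

0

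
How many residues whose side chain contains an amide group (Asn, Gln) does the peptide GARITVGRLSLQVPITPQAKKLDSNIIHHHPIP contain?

3

Matching residues: Q12, Q18, N25.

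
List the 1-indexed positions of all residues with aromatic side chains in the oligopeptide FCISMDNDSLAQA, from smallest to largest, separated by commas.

1

Phenylalanine (F), tryptophan (W), and tyrosine (Y) have aromatic ring side chains.
Matching residues: F1.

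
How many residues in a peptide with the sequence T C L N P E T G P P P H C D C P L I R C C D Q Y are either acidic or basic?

5

Acidic: D, E. Basic: H, K, R.
Acidic residues here: E6, D14, D22 (3).
Basic residues here: H12, R19 (2).
The two groups share no amino acid, so total = 3 + 2 = 5.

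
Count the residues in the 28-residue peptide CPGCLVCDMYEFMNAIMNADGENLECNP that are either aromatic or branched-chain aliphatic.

Aromatic: F, W, Y. Branched-chain aliphatic: I, L, V.
Aromatic residues here: Y10, F12 (2).
Branched-chain aliphatic residues here: L5, V6, I16, L24 (4).
The two groups share no amino acid, so total = 2 + 4 = 6.

6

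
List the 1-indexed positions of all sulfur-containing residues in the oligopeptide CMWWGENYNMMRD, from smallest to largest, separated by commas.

1, 2, 10, 11

The sulfur-bearing residues are cysteine (–SH) and methionine (–S–CH₃).
Matching residues: C1, M2, M10, M11.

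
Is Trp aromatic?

Yes

The aromatic amino acids are Phe (F, benzyl), Trp (W, indole), and Tyr (Y, phenol).
Tryptophan is in this group.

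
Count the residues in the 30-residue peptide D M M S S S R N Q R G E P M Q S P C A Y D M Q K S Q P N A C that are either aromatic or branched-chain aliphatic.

Aromatic: F, W, Y. Branched-chain aliphatic: I, L, V.
Aromatic residues here: Y20 (1).
Branched-chain aliphatic residues here: none (0).
The two groups share no amino acid, so total = 1 + 0 = 1.

1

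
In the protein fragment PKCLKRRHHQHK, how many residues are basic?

8

The basic amino acids are Lys (K), Arg (R), and His (H).
Matching residues: K2, K5, R6, R7, H8, H9, H11, K12.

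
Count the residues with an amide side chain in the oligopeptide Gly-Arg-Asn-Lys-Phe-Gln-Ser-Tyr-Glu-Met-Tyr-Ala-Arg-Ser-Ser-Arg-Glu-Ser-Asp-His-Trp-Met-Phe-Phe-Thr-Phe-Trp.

Only N (asparagine) and Q (glutamine) carry a side-chain carboxamide.
Matching residues: Asn3, Gln6.

2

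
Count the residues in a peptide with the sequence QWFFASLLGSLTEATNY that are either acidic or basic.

Acidic: D, E. Basic: H, K, R.
Acidic residues here: E13 (1).
Basic residues here: none (0).
The two groups share no amino acid, so total = 1 + 0 = 1.

1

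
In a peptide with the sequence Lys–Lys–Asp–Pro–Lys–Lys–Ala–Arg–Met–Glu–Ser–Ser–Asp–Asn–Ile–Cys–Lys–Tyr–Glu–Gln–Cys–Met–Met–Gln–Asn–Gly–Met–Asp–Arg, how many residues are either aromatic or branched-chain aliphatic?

Aromatic: F, W, Y. Branched-chain aliphatic: I, L, V.
Aromatic residues here: Tyr18 (1).
Branched-chain aliphatic residues here: Ile15 (1).
The two groups share no amino acid, so total = 1 + 1 = 2.

2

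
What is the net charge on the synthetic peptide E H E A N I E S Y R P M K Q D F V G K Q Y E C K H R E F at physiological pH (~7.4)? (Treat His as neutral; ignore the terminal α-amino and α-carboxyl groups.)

-1

The side chains ionized at physiological pH are Lys/Arg (+1) and Asp/Glu (−1); with His treated as neutral, nothing else contributes.
Positive (K, R): R10, K13, K19, K24, R26 → +5.
Negative (D, E): E1, E3, E7, D15, E22, E27 → −6.
Net charge = (+5) + (−6) = −1.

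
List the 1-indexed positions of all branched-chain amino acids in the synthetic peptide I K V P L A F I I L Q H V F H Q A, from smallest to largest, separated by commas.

V, L, and I make up the branched-chain aliphatic group.
Matching residues: I1, V3, L5, I8, I9, L10, V13.

1, 3, 5, 8, 9, 10, 13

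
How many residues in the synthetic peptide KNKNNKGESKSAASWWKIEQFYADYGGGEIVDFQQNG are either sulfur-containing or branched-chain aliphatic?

Sulfur-containing: C, M. Branched-chain aliphatic: I, L, V.
Sulfur-containing residues here: none (0).
Branched-chain aliphatic residues here: I18, I30, V31 (3).
The two groups share no amino acid, so total = 0 + 3 = 3.

3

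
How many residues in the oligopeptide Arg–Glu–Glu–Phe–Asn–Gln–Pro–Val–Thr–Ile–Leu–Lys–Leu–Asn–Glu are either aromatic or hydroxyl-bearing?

2

Aromatic: F, W, Y. Hydroxyl-bearing: S, T, Y.
Aromatic residues here: Phe4 (1).
Hydroxyl-bearing residues here: Thr9 (1).
(Y belongs to both groups, but none appear in this sequence.) Total = 1 + 1 = 2.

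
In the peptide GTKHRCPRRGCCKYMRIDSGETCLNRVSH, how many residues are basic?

The basic amino acids are Lys (K), Arg (R), and His (H).
Matching residues: K3, H4, R5, R8, R9, K13, R16, R26, H29.

9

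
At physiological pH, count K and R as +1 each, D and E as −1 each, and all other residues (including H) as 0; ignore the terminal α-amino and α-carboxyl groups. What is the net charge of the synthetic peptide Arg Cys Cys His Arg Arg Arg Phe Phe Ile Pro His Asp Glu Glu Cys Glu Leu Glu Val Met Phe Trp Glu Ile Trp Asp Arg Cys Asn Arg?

-1

Positive (K, R): Arg1, Arg5, Arg6, Arg7, Arg28, Arg31 → +6.
Negative (D, E): Asp13, Glu14, Glu15, Glu17, Glu19, Glu24, Asp27 → −7.
Net charge = (+6) + (−7) = −1.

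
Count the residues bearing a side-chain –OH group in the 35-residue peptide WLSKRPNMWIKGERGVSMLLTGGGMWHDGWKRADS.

S, T, and Y are the three residues with a side-chain hydroxyl.
Matching residues: S3, S17, T21, S35.

4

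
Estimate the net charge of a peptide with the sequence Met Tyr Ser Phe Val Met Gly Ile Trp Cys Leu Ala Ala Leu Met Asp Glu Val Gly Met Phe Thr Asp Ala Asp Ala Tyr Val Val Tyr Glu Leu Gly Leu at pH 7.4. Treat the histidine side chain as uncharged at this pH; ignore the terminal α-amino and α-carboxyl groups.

-5

Near pH 7.4, K and R contribute +1 each, D and E contribute −1 each, and every other side chain (His included, as stated) is uncharged.
Positive (K, R): none → +0.
Negative (D, E): Asp16, Glu17, Asp23, Asp25, Glu31 → −5.
Net charge = (+0) + (−5) = −5.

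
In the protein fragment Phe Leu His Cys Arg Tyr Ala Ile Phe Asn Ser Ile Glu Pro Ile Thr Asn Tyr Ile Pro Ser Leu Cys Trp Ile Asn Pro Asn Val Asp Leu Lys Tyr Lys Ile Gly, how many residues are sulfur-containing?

Cysteine (C, thiol) and methionine (M, thioether) are the two sulfur-containing amino acids.
Matching residues: Cys4, Cys23.

2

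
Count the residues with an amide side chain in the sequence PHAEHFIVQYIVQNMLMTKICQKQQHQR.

7

Only N (asparagine) and Q (glutamine) carry a side-chain carboxamide.
Matching residues: Q9, Q13, N14, Q22, Q24, Q25, Q27.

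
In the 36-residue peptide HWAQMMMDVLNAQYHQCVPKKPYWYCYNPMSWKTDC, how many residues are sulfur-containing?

7

Only Cys (C) and Met (M) have a sulfur atom in the side chain.
Matching residues: M5, M6, M7, C17, C26, M30, C36.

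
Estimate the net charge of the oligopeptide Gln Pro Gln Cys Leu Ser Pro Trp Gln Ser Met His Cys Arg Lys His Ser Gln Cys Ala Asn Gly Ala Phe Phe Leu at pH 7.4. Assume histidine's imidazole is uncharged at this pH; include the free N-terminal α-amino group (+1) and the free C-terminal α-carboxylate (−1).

+2

At pH ~7.4 the Lys and Arg side chains are protonated (+1), the Asp and Glu side chains are deprotonated (−1), and with His taken as neutral all other side chains carry no charge.
Positive (K, R): Arg14, Lys15 → +2.
Negative (D, E): none → −0.
The N-terminus (+1) and C-terminus (−1) cancel.
Net charge = (+2) + (−0) = +2.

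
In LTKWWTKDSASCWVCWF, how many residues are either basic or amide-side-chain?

2

Basic: H, K, R. Amide-side-chain: N, Q.
Basic residues here: K3, K7 (2).
Amide-side-chain residues here: none (0).
The two groups share no amino acid, so total = 2 + 0 = 2.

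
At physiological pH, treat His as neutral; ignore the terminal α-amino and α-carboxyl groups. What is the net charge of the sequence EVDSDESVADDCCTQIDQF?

Near pH 7.4, K and R contribute +1 each, D and E contribute −1 each, and every other side chain (His included, as stated) is uncharged.
Positive (K, R): none → +0.
Negative (D, E): E1, D3, D5, E6, D10, D11, D17 → −7.
Net charge = (+0) + (−7) = −7.

-7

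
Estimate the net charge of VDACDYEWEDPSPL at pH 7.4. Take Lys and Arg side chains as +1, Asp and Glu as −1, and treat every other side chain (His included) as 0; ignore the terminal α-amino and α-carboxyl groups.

-5

Positive (K, R): none → +0.
Negative (D, E): D2, D5, E7, E9, D10 → −5.
Net charge = (+0) + (−5) = −5.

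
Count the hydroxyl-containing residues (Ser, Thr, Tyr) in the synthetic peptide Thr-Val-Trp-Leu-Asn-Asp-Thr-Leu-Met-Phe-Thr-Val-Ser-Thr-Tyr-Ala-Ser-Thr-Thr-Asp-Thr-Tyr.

11

Matching residues: Thr1, Thr7, Thr11, Ser13, Thr14, Tyr15, Ser17, Thr18, Thr19, Thr21, Tyr22.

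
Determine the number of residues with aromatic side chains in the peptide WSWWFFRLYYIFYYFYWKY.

Phenylalanine (F), tryptophan (W), and tyrosine (Y) have aromatic ring side chains.
Matching residues: W1, W3, W4, F5, F6, Y9, Y10, F12, Y13, Y14, F15, Y16, W17, Y19.

14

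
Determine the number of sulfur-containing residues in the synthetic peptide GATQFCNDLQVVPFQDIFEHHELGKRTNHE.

The sulfur-bearing residues are cysteine (–SH) and methionine (–S–CH₃).
Matching residues: C6.

1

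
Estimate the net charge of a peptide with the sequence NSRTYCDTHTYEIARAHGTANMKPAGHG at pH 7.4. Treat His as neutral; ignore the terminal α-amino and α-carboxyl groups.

Near pH 7.4, K and R contribute +1 each, D and E contribute −1 each, and every other side chain (His included, as stated) is uncharged.
Positive (K, R): R3, R15, K23 → +3.
Negative (D, E): D7, E12 → −2.
Net charge = (+3) + (−2) = +1.

+1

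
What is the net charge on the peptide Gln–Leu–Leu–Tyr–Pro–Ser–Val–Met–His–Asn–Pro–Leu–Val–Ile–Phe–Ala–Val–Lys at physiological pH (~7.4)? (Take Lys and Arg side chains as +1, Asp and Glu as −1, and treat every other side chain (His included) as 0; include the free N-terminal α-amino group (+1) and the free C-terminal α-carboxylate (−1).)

Positive (K, R): Lys18 → +1.
Negative (D, E): none → −0.
The N-terminus (+1) and C-terminus (−1) cancel.
Net charge = (+1) + (−0) = +1.

+1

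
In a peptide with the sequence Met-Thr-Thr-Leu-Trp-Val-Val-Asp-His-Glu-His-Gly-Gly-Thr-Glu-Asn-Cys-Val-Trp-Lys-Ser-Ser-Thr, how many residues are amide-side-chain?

Asparagine (N) and glutamine (Q) have uncharged amide side chains.
Matching residues: Asn16.

1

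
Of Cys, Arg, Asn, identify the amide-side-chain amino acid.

Asn

Only N (asparagine) and Q (glutamine) carry a side-chain carboxamide.
Of the listed options, only Asn belongs to this group.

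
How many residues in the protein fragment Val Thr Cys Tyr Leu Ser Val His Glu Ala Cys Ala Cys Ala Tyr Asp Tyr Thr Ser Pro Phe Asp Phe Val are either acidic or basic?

4

Acidic: D, E. Basic: H, K, R.
Acidic residues here: Glu9, Asp16, Asp22 (3).
Basic residues here: His8 (1).
The two groups share no amino acid, so total = 3 + 1 = 4.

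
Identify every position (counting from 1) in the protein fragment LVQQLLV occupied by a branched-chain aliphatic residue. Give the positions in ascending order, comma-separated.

The BCAAs are Val, Leu, and Ile — aliphatic side chains with a branch point.
Matching residues: L1, V2, L5, L6, V7.

1, 2, 5, 6, 7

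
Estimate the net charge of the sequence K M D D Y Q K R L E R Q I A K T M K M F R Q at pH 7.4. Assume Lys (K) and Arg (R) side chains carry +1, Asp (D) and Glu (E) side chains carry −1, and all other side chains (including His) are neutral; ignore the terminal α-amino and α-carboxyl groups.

Positive (K, R): K1, K7, R8, R11, K15, K18, R21 → +7.
Negative (D, E): D3, D4, E10 → −3.
Net charge = (+7) + (−3) = +4.

+4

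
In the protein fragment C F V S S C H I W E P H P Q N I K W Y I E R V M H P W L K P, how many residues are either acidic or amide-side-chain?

Acidic: D, E. Amide-side-chain: N, Q.
Acidic residues here: E10, E21 (2).
Amide-side-chain residues here: Q14, N15 (2).
The two groups share no amino acid, so total = 2 + 2 = 4.

4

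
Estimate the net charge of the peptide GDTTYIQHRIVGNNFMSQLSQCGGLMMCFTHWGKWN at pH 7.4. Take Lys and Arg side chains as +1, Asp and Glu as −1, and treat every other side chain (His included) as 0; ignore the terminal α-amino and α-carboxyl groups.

Positive (K, R): R9, K34 → +2.
Negative (D, E): D2 → −1.
Net charge = (+2) + (−1) = +1.

+1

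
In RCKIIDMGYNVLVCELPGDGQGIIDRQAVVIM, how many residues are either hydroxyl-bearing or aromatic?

Hydroxyl-bearing: S, T, Y. Aromatic: F, W, Y.
Hydroxyl-bearing residues here: Y9 (1).
Aromatic residues here: Y9 (1).
Y is in both groups, so the 1 Y residue must not be double-counted.
Total = 1 + 1 − 1 = 1.

1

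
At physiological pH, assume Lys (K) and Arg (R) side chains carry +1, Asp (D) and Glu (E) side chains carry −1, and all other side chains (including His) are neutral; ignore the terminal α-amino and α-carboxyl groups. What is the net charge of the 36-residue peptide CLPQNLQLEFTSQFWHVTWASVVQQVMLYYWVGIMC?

Positive (K, R): none → +0.
Negative (D, E): E9 → −1.
Net charge = (+0) + (−1) = −1.

-1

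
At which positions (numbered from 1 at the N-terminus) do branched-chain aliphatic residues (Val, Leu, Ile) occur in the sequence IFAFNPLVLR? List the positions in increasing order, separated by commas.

1, 7, 8, 9

Matching residues: I1, L7, V8, L9.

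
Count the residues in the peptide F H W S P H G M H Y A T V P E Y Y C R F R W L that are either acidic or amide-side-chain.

1

Acidic: D, E. Amide-side-chain: N, Q.
Acidic residues here: E15 (1).
Amide-side-chain residues here: none (0).
The two groups share no amino acid, so total = 1 + 0 = 1.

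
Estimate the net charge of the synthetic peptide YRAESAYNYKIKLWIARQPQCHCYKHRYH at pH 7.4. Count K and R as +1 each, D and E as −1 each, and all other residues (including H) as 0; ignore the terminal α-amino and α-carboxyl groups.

Positive (K, R): R2, K10, K12, R17, K25, R27 → +6.
Negative (D, E): E4 → −1.
Net charge = (+6) + (−1) = +5.

+5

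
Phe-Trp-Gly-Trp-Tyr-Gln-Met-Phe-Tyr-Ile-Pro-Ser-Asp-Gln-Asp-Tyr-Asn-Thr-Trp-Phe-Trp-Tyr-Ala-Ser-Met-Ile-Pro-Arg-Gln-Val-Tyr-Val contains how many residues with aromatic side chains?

12

Phenylalanine (F), tryptophan (W), and tyrosine (Y) have aromatic ring side chains.
Matching residues: Phe1, Trp2, Trp4, Tyr5, Phe8, Tyr9, Tyr16, Trp19, Phe20, Trp21, Tyr22, Tyr31.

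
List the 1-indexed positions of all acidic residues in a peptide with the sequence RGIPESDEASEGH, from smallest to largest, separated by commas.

The acidic residues are Asp (D) and Glu (E), whose side chains end in a carboxylate group.
Matching residues: E5, D7, E8, E11.

5, 7, 8, 11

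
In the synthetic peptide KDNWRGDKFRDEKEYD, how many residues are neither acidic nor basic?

Acidic: D, E. Basic: K, R, H. All other residues are neither.
Matching residues: N3, W4, G6, F9, Y15.

5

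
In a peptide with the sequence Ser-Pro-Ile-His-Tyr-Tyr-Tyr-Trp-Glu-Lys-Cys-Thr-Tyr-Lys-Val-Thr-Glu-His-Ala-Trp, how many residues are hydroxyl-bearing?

S, T, and Y are the three residues with a side-chain hydroxyl.
Matching residues: Ser1, Tyr5, Tyr6, Tyr7, Thr12, Tyr13, Thr16.

7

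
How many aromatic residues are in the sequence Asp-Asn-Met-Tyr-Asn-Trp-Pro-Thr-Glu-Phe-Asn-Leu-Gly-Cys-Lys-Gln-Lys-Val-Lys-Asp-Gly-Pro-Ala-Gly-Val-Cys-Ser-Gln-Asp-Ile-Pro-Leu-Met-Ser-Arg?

The aromatic amino acids are Phe (F, benzyl), Trp (W, indole), and Tyr (Y, phenol).
Matching residues: Tyr4, Trp6, Phe10.

3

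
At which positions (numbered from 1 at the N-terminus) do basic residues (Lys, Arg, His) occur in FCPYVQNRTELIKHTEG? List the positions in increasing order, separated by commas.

Matching residues: R8, K13, H14.

8, 13, 14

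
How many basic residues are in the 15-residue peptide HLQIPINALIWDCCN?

1

The basic amino acids are Lys (K), Arg (R), and His (H).
Matching residues: H1.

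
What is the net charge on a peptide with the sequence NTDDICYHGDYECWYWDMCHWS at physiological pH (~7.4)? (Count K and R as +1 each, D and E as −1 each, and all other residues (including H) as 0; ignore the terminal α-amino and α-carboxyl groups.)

Positive (K, R): none → +0.
Negative (D, E): D3, D4, D10, E12, D17 → −5.
Net charge = (+0) + (−5) = −5.

-5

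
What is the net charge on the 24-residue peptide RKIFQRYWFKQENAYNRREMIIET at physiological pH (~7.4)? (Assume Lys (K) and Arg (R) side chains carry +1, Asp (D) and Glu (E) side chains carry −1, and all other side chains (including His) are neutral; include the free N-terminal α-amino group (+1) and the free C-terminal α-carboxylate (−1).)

Positive (K, R): R1, K2, R6, K10, R17, R18 → +6.
Negative (D, E): E12, E19, E23 → −3.
The N-terminus (+1) and C-terminus (−1) cancel.
Net charge = (+6) + (−3) = +3.

+3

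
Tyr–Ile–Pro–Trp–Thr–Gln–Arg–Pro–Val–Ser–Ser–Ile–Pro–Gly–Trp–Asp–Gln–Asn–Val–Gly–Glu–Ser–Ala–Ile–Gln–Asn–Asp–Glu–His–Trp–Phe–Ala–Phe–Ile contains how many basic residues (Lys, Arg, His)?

2

Matching residues: Arg7, His29.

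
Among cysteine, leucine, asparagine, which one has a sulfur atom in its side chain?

Cysteine (C, thiol) and methionine (M, thioether) are the two sulfur-containing amino acids.
Of the listed options, only cysteine belongs to this group.

cysteine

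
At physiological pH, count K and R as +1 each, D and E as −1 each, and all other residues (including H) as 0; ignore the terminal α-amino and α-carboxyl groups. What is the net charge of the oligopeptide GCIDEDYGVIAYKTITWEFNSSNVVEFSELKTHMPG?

-4

Positive (K, R): K13, K31 → +2.
Negative (D, E): D4, E5, D6, E18, E26, E29 → −6.
Net charge = (+2) + (−6) = −4.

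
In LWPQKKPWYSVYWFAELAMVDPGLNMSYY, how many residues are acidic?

Only D (aspartate) and E (glutamate) carry a side-chain carboxylic acid.
Matching residues: E16, D21.

2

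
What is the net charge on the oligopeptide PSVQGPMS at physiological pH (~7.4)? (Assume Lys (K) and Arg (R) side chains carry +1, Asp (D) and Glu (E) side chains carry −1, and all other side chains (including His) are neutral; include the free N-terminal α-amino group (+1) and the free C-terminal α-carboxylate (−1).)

Positive (K, R): none → +0.
Negative (D, E): none → −0.
The N-terminus (+1) and C-terminus (−1) cancel.
Net charge = (+0) + (−0) = 0.

0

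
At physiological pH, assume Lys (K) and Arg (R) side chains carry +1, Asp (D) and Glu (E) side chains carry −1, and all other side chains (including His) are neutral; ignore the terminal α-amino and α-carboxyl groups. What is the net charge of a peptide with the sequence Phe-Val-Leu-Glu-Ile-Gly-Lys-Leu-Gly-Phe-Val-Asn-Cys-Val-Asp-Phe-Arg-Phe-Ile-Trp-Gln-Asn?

Positive (K, R): Lys7, Arg17 → +2.
Negative (D, E): Glu4, Asp15 → −2.
Net charge = (+2) + (−2) = 0.

0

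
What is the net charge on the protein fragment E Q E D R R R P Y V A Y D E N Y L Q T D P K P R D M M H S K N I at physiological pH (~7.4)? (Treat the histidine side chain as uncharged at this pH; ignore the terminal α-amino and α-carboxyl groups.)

-1

The side chains ionized at physiological pH are Lys/Arg (+1) and Asp/Glu (−1); with His treated as neutral, nothing else contributes.
Positive (K, R): R5, R6, R7, K22, R24, K30 → +6.
Negative (D, E): E1, E3, D4, D13, E14, D20, D25 → −7.
Net charge = (+6) + (−7) = −1.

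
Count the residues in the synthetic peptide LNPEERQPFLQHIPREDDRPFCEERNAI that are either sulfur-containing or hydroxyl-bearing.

Sulfur-containing: C, M. Hydroxyl-bearing: S, T, Y.
Sulfur-containing residues here: C22 (1).
Hydroxyl-bearing residues here: none (0).
The two groups share no amino acid, so total = 1 + 0 = 1.

1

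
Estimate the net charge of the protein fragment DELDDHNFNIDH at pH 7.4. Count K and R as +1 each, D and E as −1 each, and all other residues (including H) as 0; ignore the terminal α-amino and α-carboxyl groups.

-5

Positive (K, R): none → +0.
Negative (D, E): D1, E2, D4, D5, D11 → −5.
Net charge = (+0) + (−5) = −5.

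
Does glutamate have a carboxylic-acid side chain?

Yes

Only D (aspartate) and E (glutamate) carry a side-chain carboxylic acid.
Glutamate is in this group.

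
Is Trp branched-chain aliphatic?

No

Valine (V), leucine (L), and isoleucine (I) are the branched-chain amino acids.
Tryptophan is not in this group.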